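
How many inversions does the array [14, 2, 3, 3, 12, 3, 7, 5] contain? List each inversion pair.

Finding inversions in [14, 2, 3, 3, 12, 3, 7, 5]:

(0, 1): arr[0]=14 > arr[1]=2
(0, 2): arr[0]=14 > arr[2]=3
(0, 3): arr[0]=14 > arr[3]=3
(0, 4): arr[0]=14 > arr[4]=12
(0, 5): arr[0]=14 > arr[5]=3
(0, 6): arr[0]=14 > arr[6]=7
(0, 7): arr[0]=14 > arr[7]=5
(4, 5): arr[4]=12 > arr[5]=3
(4, 6): arr[4]=12 > arr[6]=7
(4, 7): arr[4]=12 > arr[7]=5
(6, 7): arr[6]=7 > arr[7]=5

Total inversions: 11

The array has 11 inversion(s): (0,1), (0,2), (0,3), (0,4), (0,5), (0,6), (0,7), (4,5), (4,6), (4,7), (6,7). Each pair (i,j) satisfies i < j and arr[i] > arr[j].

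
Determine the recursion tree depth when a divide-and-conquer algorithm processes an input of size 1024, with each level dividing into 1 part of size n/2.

For divide and conquer with division factor 2:

Problem sizes at each level:
Level 0: 1024
Level 1: 512
Level 2: 256
Level 3: 128
Level 4: 64
Level 5: 32
Level 6: 16
Level 7: 8
Level 8: 4
Level 9: 2
Level 10: 1

The root is level 0 and the size-1 base case is level 10 (the tree spans levels 0 through 10, i.e. 11 levels counting the root), so the depth is the number of divisions: log_2(1024) = 10

The recursion tree depth is log_2(1024) = 10. At each level, the problem size is divided by 2, so it takes 10 divisions to reduce to a base case of size 1. The algorithm makes 1 recursive call at each level.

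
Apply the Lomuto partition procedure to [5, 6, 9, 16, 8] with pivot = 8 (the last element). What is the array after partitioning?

Lomuto partition with pivot = 8:

Initial array: [5, 6, 9, 16, 8]

arr[0]=5 <= 8: swap with position 0, array becomes [5, 6, 9, 16, 8]
arr[1]=6 <= 8: swap with position 1, array becomes [5, 6, 9, 16, 8]
arr[2]=9 > 8: no swap
arr[3]=16 > 8: no swap

Place pivot at position 2: [5, 6, 8, 16, 9]
Pivot position: 2

After partitioning with pivot 8, the array becomes [5, 6, 8, 16, 9]. The pivot is placed at index 2. All elements to the left of the pivot are <= 8, and all elements to the right are > 8.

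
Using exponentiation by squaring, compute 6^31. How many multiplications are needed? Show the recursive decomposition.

Computing 6^31 by squaring (build up from 6^1; each line after the first costs one multiplication):

6^1 = 6
6^2 = (6^1)^2 = 6^2 = 36
6^3 = 6 * 6^2 = 6 * 36 = 216
6^6 = (6^3)^2 = 216^2 = 46656
6^7 = 6 * 6^6 = 6 * 46656 = 279936
6^14 = (6^7)^2 = 279936^2 = 78364164096
6^15 = 6 * 6^14 = 6 * 78364164096 = 470184984576
6^30 = (6^15)^2 = 470184984576^2 = 221073919720733357899776
6^31 = 6 * 6^30 = 6 * 221073919720733357899776 = 1326443518324400147398656

Result: 1326443518324400147398656
Multiplications needed: 8 (8 lines after 6^1)

6^31 = 1326443518324400147398656. Using exponentiation by squaring, this requires 8 multiplications. The key idea: if the exponent is even, square the half-power; if odd, multiply by the base once.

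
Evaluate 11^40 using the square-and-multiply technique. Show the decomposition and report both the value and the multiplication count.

Computing 11^40 by squaring (build up from 11^1; each line after the first costs one multiplication):

11^1 = 11
11^2 = (11^1)^2 = 11^2 = 121
11^4 = (11^2)^2 = 121^2 = 14641
11^5 = 11 * 11^4 = 11 * 14641 = 161051
11^10 = (11^5)^2 = 161051^2 = 25937424601
11^20 = (11^10)^2 = 25937424601^2 = 672749994932560009201
11^40 = (11^20)^2 = 672749994932560009201^2 = 452592555681759518058893560348969204658401

Result: 452592555681759518058893560348969204658401
Multiplications needed: 6 (6 lines after 11^1)

11^40 = 452592555681759518058893560348969204658401. Using exponentiation by squaring, this requires 6 multiplications. The key idea: if the exponent is even, square the half-power; if odd, multiply by the base once.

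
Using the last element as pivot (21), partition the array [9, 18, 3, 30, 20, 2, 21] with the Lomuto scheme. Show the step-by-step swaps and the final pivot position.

Lomuto partition with pivot = 21:

Initial array: [9, 18, 3, 30, 20, 2, 21]

arr[0]=9 <= 21: swap with position 0, array becomes [9, 18, 3, 30, 20, 2, 21]
arr[1]=18 <= 21: swap with position 1, array becomes [9, 18, 3, 30, 20, 2, 21]
arr[2]=3 <= 21: swap with position 2, array becomes [9, 18, 3, 30, 20, 2, 21]
arr[3]=30 > 21: no swap
arr[4]=20 <= 21: swap with position 3, array becomes [9, 18, 3, 20, 30, 2, 21]
arr[5]=2 <= 21: swap with position 4, array becomes [9, 18, 3, 20, 2, 30, 21]

Place pivot at position 5: [9, 18, 3, 20, 2, 21, 30]
Pivot position: 5

After partitioning with pivot 21, the array becomes [9, 18, 3, 20, 2, 21, 30]. The pivot is placed at index 5. All elements to the left of the pivot are <= 21, and all elements to the right are > 21.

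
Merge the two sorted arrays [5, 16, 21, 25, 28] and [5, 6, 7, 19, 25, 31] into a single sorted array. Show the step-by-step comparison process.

Merging process:

Compare 5 vs 5: take 5 from left. Merged: [5]
Compare 16 vs 5: take 5 from right. Merged: [5, 5]
Compare 16 vs 6: take 6 from right. Merged: [5, 5, 6]
Compare 16 vs 7: take 7 from right. Merged: [5, 5, 6, 7]
Compare 16 vs 19: take 16 from left. Merged: [5, 5, 6, 7, 16]
Compare 21 vs 19: take 19 from right. Merged: [5, 5, 6, 7, 16, 19]
Compare 21 vs 25: take 21 from left. Merged: [5, 5, 6, 7, 16, 19, 21]
Compare 25 vs 25: take 25 from left. Merged: [5, 5, 6, 7, 16, 19, 21, 25]
Compare 28 vs 25: take 25 from right. Merged: [5, 5, 6, 7, 16, 19, 21, 25, 25]
Compare 28 vs 31: take 28 from left. Merged: [5, 5, 6, 7, 16, 19, 21, 25, 25, 28]
Append remaining from right: [31]. Merged: [5, 5, 6, 7, 16, 19, 21, 25, 25, 28, 31]

Final merged array: [5, 5, 6, 7, 16, 19, 21, 25, 25, 28, 31]
Total comparisons: 10

The merged array is [5, 5, 6, 7, 16, 19, 21, 25, 25, 28, 31], requiring 10 comparisons. The merge step runs in O(n) time where n is the total number of elements.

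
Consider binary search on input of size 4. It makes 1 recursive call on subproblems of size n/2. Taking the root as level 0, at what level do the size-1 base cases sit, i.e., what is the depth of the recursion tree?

For divide and conquer with division factor 2:

Problem sizes at each level:
Level 0: 4
Level 1: 2
Level 2: 1

The root is level 0 and the size-1 base case is level 2 (the tree spans levels 0 through 2, i.e. 3 levels counting the root), so the depth is the number of divisions: log_2(4) = 2

The recursion tree depth is log_2(4) = 2. At each level, the problem size is divided by 2, so it takes 2 divisions to reduce to a base case of size 1. The algorithm makes 1 recursive call at each level.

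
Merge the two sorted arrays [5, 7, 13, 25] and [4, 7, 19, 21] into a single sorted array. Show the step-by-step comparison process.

Merging process:

Compare 5 vs 4: take 4 from right. Merged: [4]
Compare 5 vs 7: take 5 from left. Merged: [4, 5]
Compare 7 vs 7: take 7 from left. Merged: [4, 5, 7]
Compare 13 vs 7: take 7 from right. Merged: [4, 5, 7, 7]
Compare 13 vs 19: take 13 from left. Merged: [4, 5, 7, 7, 13]
Compare 25 vs 19: take 19 from right. Merged: [4, 5, 7, 7, 13, 19]
Compare 25 vs 21: take 21 from right. Merged: [4, 5, 7, 7, 13, 19, 21]
Append remaining from left: [25]. Merged: [4, 5, 7, 7, 13, 19, 21, 25]

Final merged array: [4, 5, 7, 7, 13, 19, 21, 25]
Total comparisons: 7

The merged array is [4, 5, 7, 7, 13, 19, 21, 25], requiring 7 comparisons. The merge step runs in O(n) time where n is the total number of elements.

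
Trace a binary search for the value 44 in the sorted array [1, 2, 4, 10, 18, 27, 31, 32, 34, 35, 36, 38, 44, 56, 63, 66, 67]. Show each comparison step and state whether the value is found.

Binary search for 44 in [1, 2, 4, 10, 18, 27, 31, 32, 34, 35, 36, 38, 44, 56, 63, 66, 67]:

lo=0, hi=16, mid=8, arr[mid]=34 -> 34 < 44, search right half
lo=9, hi=16, mid=12, arr[mid]=44 -> Found target at index 12!

Binary search finds 44 at index 12 after 2 comparisons. The search repeatedly halves the search space by comparing with the middle element.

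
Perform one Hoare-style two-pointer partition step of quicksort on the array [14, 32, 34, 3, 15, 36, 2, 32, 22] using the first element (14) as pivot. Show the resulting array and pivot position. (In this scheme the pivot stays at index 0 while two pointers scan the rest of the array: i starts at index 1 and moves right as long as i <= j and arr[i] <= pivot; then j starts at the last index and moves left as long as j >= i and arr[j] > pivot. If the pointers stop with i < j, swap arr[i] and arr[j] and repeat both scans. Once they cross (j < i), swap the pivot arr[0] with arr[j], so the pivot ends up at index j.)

Hoare-style two-pointer partition with pivot = 14:

Initial array: [14, 32, 34, 3, 15, 36, 2, 32, 22]

Pointers start at i = 1, j = 8.
i stops at index 1 (arr[1]=32 > 14), j stops at index 6 (arr[6]=2 <= 14): swap arr[1] and arr[6], array becomes [14, 2, 34, 3, 15, 36, 32, 32, 22]
i stops at index 2 (arr[2]=34 > 14), j stops at index 3 (arr[3]=3 <= 14): swap arr[2] and arr[3], array becomes [14, 2, 3, 34, 15, 36, 32, 32, 22]
i ends at 3, j ends at 2: the pointers have crossed (j < i), so scanning stops.

Swap pivot arr[0] with arr[2] to place pivot at position 2: [3, 2, 14, 34, 15, 36, 32, 32, 22]
Pivot position: 2

After partitioning with pivot 14, the array becomes [3, 2, 14, 34, 15, 36, 32, 32, 22]. The pivot is placed at index 2. All elements to the left of the pivot are <= 14, and all elements to the right are > 14.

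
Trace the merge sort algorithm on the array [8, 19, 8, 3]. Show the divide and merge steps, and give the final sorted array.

Merge sort trace:

Split: [8, 19, 8, 3] -> [8, 19] and [8, 3]
  Split: [8, 19] -> [8] and [19]
  Merge: [8] + [19] -> [8, 19]
  Split: [8, 3] -> [8] and [3]
  Merge: [8] + [3] -> [3, 8]
Merge: [8, 19] + [3, 8] -> [3, 8, 8, 19]

Final sorted array: [3, 8, 8, 19]

The merge sort proceeds by recursively splitting the array and merging sorted halves.
After all merges, the sorted array is [3, 8, 8, 19].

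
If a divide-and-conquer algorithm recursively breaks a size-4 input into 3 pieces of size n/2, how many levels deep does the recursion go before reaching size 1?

For divide and conquer with division factor 2:

Problem sizes at each level:
Level 0: 4
Level 1: 2
Level 2: 1

The root is level 0 and the size-1 base case is level 2 (the tree spans levels 0 through 2, i.e. 3 levels counting the root), so the depth is the number of divisions: log_2(4) = 2

The recursion tree depth is log_2(4) = 2. At each level, the problem size is divided by 2, so it takes 2 divisions to reduce to a base case of size 1. The algorithm makes 3 recursive calls at each level.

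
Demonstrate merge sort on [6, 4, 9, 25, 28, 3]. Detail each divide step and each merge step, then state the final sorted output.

Merge sort trace:

Split: [6, 4, 9, 25, 28, 3] -> [6, 4, 9] and [25, 28, 3]
  Split: [6, 4, 9] -> [6] and [4, 9]
    Split: [4, 9] -> [4] and [9]
    Merge: [4] + [9] -> [4, 9]
  Merge: [6] + [4, 9] -> [4, 6, 9]
  Split: [25, 28, 3] -> [25] and [28, 3]
    Split: [28, 3] -> [28] and [3]
    Merge: [28] + [3] -> [3, 28]
  Merge: [25] + [3, 28] -> [3, 25, 28]
Merge: [4, 6, 9] + [3, 25, 28] -> [3, 4, 6, 9, 25, 28]

Final sorted array: [3, 4, 6, 9, 25, 28]

The merge sort proceeds by recursively splitting the array and merging sorted halves.
After all merges, the sorted array is [3, 4, 6, 9, 25, 28].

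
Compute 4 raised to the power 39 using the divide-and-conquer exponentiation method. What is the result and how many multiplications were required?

Computing 4^39 by squaring (build up from 4^1; each line after the first costs one multiplication):

4^1 = 4
4^2 = (4^1)^2 = 4^2 = 16
4^4 = (4^2)^2 = 16^2 = 256
4^8 = (4^4)^2 = 256^2 = 65536
4^9 = 4 * 4^8 = 4 * 65536 = 262144
4^18 = (4^9)^2 = 262144^2 = 68719476736
4^19 = 4 * 4^18 = 4 * 68719476736 = 274877906944
4^38 = (4^19)^2 = 274877906944^2 = 75557863725914323419136
4^39 = 4 * 4^38 = 4 * 75557863725914323419136 = 302231454903657293676544

Result: 302231454903657293676544
Multiplications needed: 8 (8 lines after 4^1)

4^39 = 302231454903657293676544. Using exponentiation by squaring, this requires 8 multiplications. The key idea: if the exponent is even, square the half-power; if odd, multiply by the base once.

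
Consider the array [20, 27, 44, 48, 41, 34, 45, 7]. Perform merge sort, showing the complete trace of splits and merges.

Merge sort trace:

Split: [20, 27, 44, 48, 41, 34, 45, 7] -> [20, 27, 44, 48] and [41, 34, 45, 7]
  Split: [20, 27, 44, 48] -> [20, 27] and [44, 48]
    Split: [20, 27] -> [20] and [27]
    Merge: [20] + [27] -> [20, 27]
    Split: [44, 48] -> [44] and [48]
    Merge: [44] + [48] -> [44, 48]
  Merge: [20, 27] + [44, 48] -> [20, 27, 44, 48]
  Split: [41, 34, 45, 7] -> [41, 34] and [45, 7]
    Split: [41, 34] -> [41] and [34]
    Merge: [41] + [34] -> [34, 41]
    Split: [45, 7] -> [45] and [7]
    Merge: [45] + [7] -> [7, 45]
  Merge: [34, 41] + [7, 45] -> [7, 34, 41, 45]
Merge: [20, 27, 44, 48] + [7, 34, 41, 45] -> [7, 20, 27, 34, 41, 44, 45, 48]

Final sorted array: [7, 20, 27, 34, 41, 44, 45, 48]

The merge sort proceeds by recursively splitting the array and merging sorted halves.
After all merges, the sorted array is [7, 20, 27, 34, 41, 44, 45, 48].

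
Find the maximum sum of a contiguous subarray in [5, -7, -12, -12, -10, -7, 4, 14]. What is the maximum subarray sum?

Using Kadane's algorithm on [5, -7, -12, -12, -10, -7, 4, 14]:

Scanning through the array:
Position 1 (value -7): max_ending_here = -2, max_so_far = 5
Position 2 (value -12): max_ending_here = -12, max_so_far = 5
Position 3 (value -12): max_ending_here = -12, max_so_far = 5
Position 4 (value -10): max_ending_here = -10, max_so_far = 5
Position 5 (value -7): max_ending_here = -7, max_so_far = 5
Position 6 (value 4): max_ending_here = 4, max_so_far = 5
Position 7 (value 14): max_ending_here = 18, max_so_far = 18

Maximum subarray: [4, 14]
Maximum sum: 18

The maximum subarray is [4, 14] with sum 18. This subarray runs from index 6 to index 7.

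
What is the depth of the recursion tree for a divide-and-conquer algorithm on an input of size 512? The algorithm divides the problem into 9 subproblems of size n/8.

For divide and conquer with division factor 8:

Problem sizes at each level:
Level 0: 512
Level 1: 64
Level 2: 8
Level 3: 1

The root is level 0 and the size-1 base case is level 3 (the tree spans levels 0 through 3, i.e. 4 levels counting the root), so the depth is the number of divisions: log_8(512) = 3

The recursion tree depth is log_8(512) = 3. At each level, the problem size is divided by 8, so it takes 3 divisions to reduce to a base case of size 1. The algorithm makes 9 recursive calls at each level.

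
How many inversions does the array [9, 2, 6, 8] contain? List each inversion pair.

Finding inversions in [9, 2, 6, 8]:

(0, 1): arr[0]=9 > arr[1]=2
(0, 2): arr[0]=9 > arr[2]=6
(0, 3): arr[0]=9 > arr[3]=8

Total inversions: 3

The array has 3 inversion(s): (0,1), (0,2), (0,3). Each pair (i,j) satisfies i < j and arr[i] > arr[j].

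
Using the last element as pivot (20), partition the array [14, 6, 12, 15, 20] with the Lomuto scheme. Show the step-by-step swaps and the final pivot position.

Lomuto partition with pivot = 20:

Initial array: [14, 6, 12, 15, 20]

arr[0]=14 <= 20: swap with position 0, array becomes [14, 6, 12, 15, 20]
arr[1]=6 <= 20: swap with position 1, array becomes [14, 6, 12, 15, 20]
arr[2]=12 <= 20: swap with position 2, array becomes [14, 6, 12, 15, 20]
arr[3]=15 <= 20: swap with position 3, array becomes [14, 6, 12, 15, 20]

Place pivot at position 4: [14, 6, 12, 15, 20]
Pivot position: 4

After partitioning with pivot 20, the array becomes [14, 6, 12, 15, 20]. The pivot is placed at index 4. All elements to the left of the pivot are <= 20, and all elements to the right are > 20.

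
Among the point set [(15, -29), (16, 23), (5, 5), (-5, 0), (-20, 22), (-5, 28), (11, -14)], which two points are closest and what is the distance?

Computing all pairwise distances among 7 points:

d((15, -29), (16, 23)) = 52.0096
d((15, -29), (5, 5)) = 35.4401
d((15, -29), (-5, 0)) = 35.2278
d((15, -29), (-20, 22)) = 61.8547
d((15, -29), (-5, 28)) = 60.407
d((15, -29), (11, -14)) = 15.5242
d((16, 23), (5, 5)) = 21.095
d((16, 23), (-5, 0)) = 31.1448
d((16, 23), (-20, 22)) = 36.0139
d((16, 23), (-5, 28)) = 21.587
d((16, 23), (11, -14)) = 37.3363
d((5, 5), (-5, 0)) = 11.1803 <-- minimum
d((5, 5), (-20, 22)) = 30.2324
d((5, 5), (-5, 28)) = 25.0799
d((5, 5), (11, -14)) = 19.9249
d((-5, 0), (-20, 22)) = 26.6271
d((-5, 0), (-5, 28)) = 28.0
d((-5, 0), (11, -14)) = 21.2603
d((-20, 22), (-5, 28)) = 16.1555
d((-20, 22), (11, -14)) = 47.5079
d((-5, 28), (11, -14)) = 44.9444

Closest pair: (5, 5) and (-5, 0) with distance 11.1803

The closest pair is (5, 5) and (-5, 0) with Euclidean distance 11.1803. For 7 points, brute-force pairwise comparison is shown above. For large n, the divide-and-conquer algorithm (sort by x, recurse on halves, check the dividing strip) achieves O(n log n).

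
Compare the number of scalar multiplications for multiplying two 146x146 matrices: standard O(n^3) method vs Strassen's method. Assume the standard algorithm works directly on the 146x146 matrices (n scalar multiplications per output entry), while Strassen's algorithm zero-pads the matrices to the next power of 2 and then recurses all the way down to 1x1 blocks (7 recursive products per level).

Matrix multiplication for 146x146 matrices:

Strassen's algorithm requires power-of-2 dimensions. Pad 146x146 to 256x256 (next power of 2).

Standard algorithm: 146^3 = 3112136 multiplications
Strassen's algorithm: 7^(log2(256)) = 7^8 = 5764801 multiplications
Difference: 3112136 - 5764801 = -2652665 (Strassen uses MORE here due to padding overhead — for small or just-over-power-of-2 n, padding can outweigh the per-level savings)

Standard: 3112136 multiplications (146^3). Strassen: 5764801 multiplications (7^8, after padding to 256x256). Strassen reduces 8 recursive multiplications to 7 at each level.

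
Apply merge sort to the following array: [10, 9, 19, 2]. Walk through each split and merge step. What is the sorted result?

Merge sort trace:

Split: [10, 9, 19, 2] -> [10, 9] and [19, 2]
  Split: [10, 9] -> [10] and [9]
  Merge: [10] + [9] -> [9, 10]
  Split: [19, 2] -> [19] and [2]
  Merge: [19] + [2] -> [2, 19]
Merge: [9, 10] + [2, 19] -> [2, 9, 10, 19]

Final sorted array: [2, 9, 10, 19]

The merge sort proceeds by recursively splitting the array and merging sorted halves.
After all merges, the sorted array is [2, 9, 10, 19].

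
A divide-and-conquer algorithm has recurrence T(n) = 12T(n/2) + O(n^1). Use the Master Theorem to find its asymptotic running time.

Master Theorem for T(n) = 12T(n/2) + O(n^1):

a = 12, b = 2, c = 1
log_b(a) = log_2(12) = 3.5850

Case 1: c = 1 < log_2(12) = 3.5850
T(n) = O(n^(log_2 12))

For T(n) = 12T(n/2) + O(n^1): log_2(12) = 3.5850. This is Case 1 of the Master Theorem (c < log_b(a), work dominated by leaves), giving O(n^(log_2 12)).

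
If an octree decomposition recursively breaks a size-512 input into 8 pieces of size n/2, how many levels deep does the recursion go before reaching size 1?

For divide and conquer with division factor 2:

Problem sizes at each level:
Level 0: 512
Level 1: 256
Level 2: 128
Level 3: 64
Level 4: 32
Level 5: 16
Level 6: 8
Level 7: 4
Level 8: 2
Level 9: 1

The root is level 0 and the size-1 base case is level 9 (the tree spans levels 0 through 9, i.e. 10 levels counting the root), so the depth is the number of divisions: log_2(512) = 9

The recursion tree depth is log_2(512) = 9. At each level, the problem size is divided by 2, so it takes 9 divisions to reduce to a base case of size 1. The algorithm makes 8 recursive calls at each level.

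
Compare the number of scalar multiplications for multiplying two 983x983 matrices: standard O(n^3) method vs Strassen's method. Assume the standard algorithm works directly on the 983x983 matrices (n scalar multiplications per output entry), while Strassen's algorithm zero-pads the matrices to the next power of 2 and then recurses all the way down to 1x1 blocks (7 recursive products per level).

Matrix multiplication for 983x983 matrices:

Strassen's algorithm requires power-of-2 dimensions. Pad 983x983 to 1024x1024 (next power of 2).

Standard algorithm: 983^3 = 949862087 multiplications
Strassen's algorithm: 7^(log2(1024)) = 7^10 = 282475249 multiplications
Savings: 949862087 - 282475249 = 667386838 multiplications

Standard: 949862087 multiplications (983^3). Strassen: 282475249 multiplications (7^10, after padding to 1024x1024). Strassen reduces 8 recursive multiplications to 7 at each level.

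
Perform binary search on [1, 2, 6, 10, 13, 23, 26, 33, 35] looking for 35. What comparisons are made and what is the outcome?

Binary search for 35 in [1, 2, 6, 10, 13, 23, 26, 33, 35]:

lo=0, hi=8, mid=4, arr[mid]=13 -> 13 < 35, search right half
lo=5, hi=8, mid=6, arr[mid]=26 -> 26 < 35, search right half
lo=7, hi=8, mid=7, arr[mid]=33 -> 33 < 35, search right half
lo=8, hi=8, mid=8, arr[mid]=35 -> Found target at index 8!

Binary search finds 35 at index 8 after 4 comparisons. The search repeatedly halves the search space by comparing with the middle element.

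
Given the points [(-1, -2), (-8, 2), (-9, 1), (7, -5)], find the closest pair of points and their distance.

Computing all pairwise distances among 4 points:

d((-1, -2), (-8, 2)) = 8.0623
d((-1, -2), (-9, 1)) = 8.544
d((-1, -2), (7, -5)) = 8.544
d((-8, 2), (-9, 1)) = 1.4142 <-- minimum
d((-8, 2), (7, -5)) = 16.5529
d((-9, 1), (7, -5)) = 17.088

Closest pair: (-8, 2) and (-9, 1) with distance 1.4142

The closest pair is (-8, 2) and (-9, 1) with Euclidean distance 1.4142. For 4 points, brute-force pairwise comparison is shown above. For large n, the divide-and-conquer algorithm (sort by x, recurse on halves, check the dividing strip) achieves O(n log n).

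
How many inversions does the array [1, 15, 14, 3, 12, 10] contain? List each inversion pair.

Finding inversions in [1, 15, 14, 3, 12, 10]:

(1, 2): arr[1]=15 > arr[2]=14
(1, 3): arr[1]=15 > arr[3]=3
(1, 4): arr[1]=15 > arr[4]=12
(1, 5): arr[1]=15 > arr[5]=10
(2, 3): arr[2]=14 > arr[3]=3
(2, 4): arr[2]=14 > arr[4]=12
(2, 5): arr[2]=14 > arr[5]=10
(4, 5): arr[4]=12 > arr[5]=10

Total inversions: 8

The array has 8 inversion(s): (1,2), (1,3), (1,4), (1,5), (2,3), (2,4), (2,5), (4,5). Each pair (i,j) satisfies i < j and arr[i] > arr[j].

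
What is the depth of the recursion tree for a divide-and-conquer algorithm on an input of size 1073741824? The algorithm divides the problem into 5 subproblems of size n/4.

For divide and conquer with division factor 4:

Problem sizes at each level:
Level 0: 1073741824
Level 1: 268435456
Level 2: 67108864
Level 3: 16777216
Level 4: 4194304
Level 5: 1048576
Level 6: 262144
Level 7: 65536
Level 8: 16384
Level 9: 4096
Level 10: 1024
Level 11: 256
Level 12: 64
Level 13: 16
Level 14: 4
Level 15: 1

The root is level 0 and the size-1 base case is level 15 (the tree spans levels 0 through 15, i.e. 16 levels counting the root), so the depth is the number of divisions: log_4(1073741824) = 15

The recursion tree depth is log_4(1073741824) = 15. At each level, the problem size is divided by 4, so it takes 15 divisions to reduce to a base case of size 1. The algorithm makes 5 recursive calls at each level.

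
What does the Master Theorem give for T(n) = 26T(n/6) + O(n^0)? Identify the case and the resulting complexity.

Master Theorem for T(n) = 26T(n/6) + O(n^0):

a = 26, b = 6, c = 0
log_b(a) = log_6(26) = 1.8184

Case 1: c = 0 < log_6(26) = 1.8184
T(n) = O(n^(log_6 26))

For T(n) = 26T(n/6) + O(n^0): log_6(26) = 1.8184. This is Case 1 of the Master Theorem (c < log_b(a), work dominated by leaves), giving O(n^(log_6 26)).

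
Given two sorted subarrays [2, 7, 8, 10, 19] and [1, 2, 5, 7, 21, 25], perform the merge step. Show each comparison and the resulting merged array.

Merging process:

Compare 2 vs 1: take 1 from right. Merged: [1]
Compare 2 vs 2: take 2 from left. Merged: [1, 2]
Compare 7 vs 2: take 2 from right. Merged: [1, 2, 2]
Compare 7 vs 5: take 5 from right. Merged: [1, 2, 2, 5]
Compare 7 vs 7: take 7 from left. Merged: [1, 2, 2, 5, 7]
Compare 8 vs 7: take 7 from right. Merged: [1, 2, 2, 5, 7, 7]
Compare 8 vs 21: take 8 from left. Merged: [1, 2, 2, 5, 7, 7, 8]
Compare 10 vs 21: take 10 from left. Merged: [1, 2, 2, 5, 7, 7, 8, 10]
Compare 19 vs 21: take 19 from left. Merged: [1, 2, 2, 5, 7, 7, 8, 10, 19]
Append remaining from right: [21, 25]. Merged: [1, 2, 2, 5, 7, 7, 8, 10, 19, 21, 25]

Final merged array: [1, 2, 2, 5, 7, 7, 8, 10, 19, 21, 25]
Total comparisons: 9

The merged array is [1, 2, 2, 5, 7, 7, 8, 10, 19, 21, 25], requiring 9 comparisons. The merge step runs in O(n) time where n is the total number of elements.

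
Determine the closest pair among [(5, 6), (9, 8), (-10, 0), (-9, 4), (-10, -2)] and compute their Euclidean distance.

Computing all pairwise distances among 5 points:

d((5, 6), (9, 8)) = 4.4721
d((5, 6), (-10, 0)) = 16.1555
d((5, 6), (-9, 4)) = 14.1421
d((5, 6), (-10, -2)) = 17.0
d((9, 8), (-10, 0)) = 20.6155
d((9, 8), (-9, 4)) = 18.4391
d((9, 8), (-10, -2)) = 21.4709
d((-10, 0), (-9, 4)) = 4.1231
d((-10, 0), (-10, -2)) = 2.0 <-- minimum
d((-9, 4), (-10, -2)) = 6.0828

Closest pair: (-10, 0) and (-10, -2) with distance 2.0

The closest pair is (-10, 0) and (-10, -2) with Euclidean distance 2.0. For 5 points, brute-force pairwise comparison is shown above. For large n, the divide-and-conquer algorithm (sort by x, recurse on halves, check the dividing strip) achieves O(n log n).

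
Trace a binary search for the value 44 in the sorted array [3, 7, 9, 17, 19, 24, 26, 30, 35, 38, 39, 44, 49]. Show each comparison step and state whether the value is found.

Binary search for 44 in [3, 7, 9, 17, 19, 24, 26, 30, 35, 38, 39, 44, 49]:

lo=0, hi=12, mid=6, arr[mid]=26 -> 26 < 44, search right half
lo=7, hi=12, mid=9, arr[mid]=38 -> 38 < 44, search right half
lo=10, hi=12, mid=11, arr[mid]=44 -> Found target at index 11!

Binary search finds 44 at index 11 after 3 comparisons. The search repeatedly halves the search space by comparing with the middle element.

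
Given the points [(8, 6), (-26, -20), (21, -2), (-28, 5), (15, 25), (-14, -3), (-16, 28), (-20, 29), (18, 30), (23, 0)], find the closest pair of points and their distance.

Computing all pairwise distances among 10 points:

d((8, 6), (-26, -20)) = 42.8019
d((8, 6), (21, -2)) = 15.2643
d((8, 6), (-28, 5)) = 36.0139
d((8, 6), (15, 25)) = 20.2485
d((8, 6), (-14, -3)) = 23.7697
d((8, 6), (-16, 28)) = 32.5576
d((8, 6), (-20, 29)) = 36.2353
d((8, 6), (18, 30)) = 26.0
d((8, 6), (23, 0)) = 16.1555
d((-26, -20), (21, -2)) = 50.3289
d((-26, -20), (-28, 5)) = 25.0799
d((-26, -20), (15, 25)) = 60.8769
d((-26, -20), (-14, -3)) = 20.8087
d((-26, -20), (-16, 28)) = 49.0306
d((-26, -20), (-20, 29)) = 49.366
d((-26, -20), (18, 30)) = 66.6033
d((-26, -20), (23, 0)) = 52.9245
d((21, -2), (-28, 5)) = 49.4975
d((21, -2), (15, 25)) = 27.6586
d((21, -2), (-14, -3)) = 35.0143
d((21, -2), (-16, 28)) = 47.634
d((21, -2), (-20, 29)) = 51.4004
d((21, -2), (18, 30)) = 32.1403
d((21, -2), (23, 0)) = 2.8284 <-- minimum
d((-28, 5), (15, 25)) = 47.4236
d((-28, 5), (-14, -3)) = 16.1245
d((-28, 5), (-16, 28)) = 25.9422
d((-28, 5), (-20, 29)) = 25.2982
d((-28, 5), (18, 30)) = 52.3546
d((-28, 5), (23, 0)) = 51.2445
d((15, 25), (-14, -3)) = 40.3113
d((15, 25), (-16, 28)) = 31.1448
d((15, 25), (-20, 29)) = 35.2278
d((15, 25), (18, 30)) = 5.831
d((15, 25), (23, 0)) = 26.2488
d((-14, -3), (-16, 28)) = 31.0644
d((-14, -3), (-20, 29)) = 32.5576
d((-14, -3), (18, 30)) = 45.9674
d((-14, -3), (23, 0)) = 37.1214
d((-16, 28), (-20, 29)) = 4.1231
d((-16, 28), (18, 30)) = 34.0588
d((-16, 28), (23, 0)) = 48.0104
d((-20, 29), (18, 30)) = 38.0132
d((-20, 29), (23, 0)) = 51.8652
d((18, 30), (23, 0)) = 30.4138

Closest pair: (21, -2) and (23, 0) with distance 2.8284

The closest pair is (21, -2) and (23, 0) with Euclidean distance 2.8284. For 10 points, brute-force pairwise comparison is shown above. For large n, the divide-and-conquer algorithm (sort by x, recurse on halves, check the dividing strip) achieves O(n log n).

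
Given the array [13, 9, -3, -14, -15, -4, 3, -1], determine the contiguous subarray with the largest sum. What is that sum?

Using Kadane's algorithm on [13, 9, -3, -14, -15, -4, 3, -1]:

Scanning through the array:
Position 1 (value 9): max_ending_here = 22, max_so_far = 22
Position 2 (value -3): max_ending_here = 19, max_so_far = 22
Position 3 (value -14): max_ending_here = 5, max_so_far = 22
Position 4 (value -15): max_ending_here = -10, max_so_far = 22
Position 5 (value -4): max_ending_here = -4, max_so_far = 22
Position 6 (value 3): max_ending_here = 3, max_so_far = 22
Position 7 (value -1): max_ending_here = 2, max_so_far = 22

Maximum subarray: [13, 9]
Maximum sum: 22

The maximum subarray is [13, 9] with sum 22. This subarray runs from index 0 to index 1.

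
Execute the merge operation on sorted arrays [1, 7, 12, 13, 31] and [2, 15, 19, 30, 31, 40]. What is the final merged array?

Merging process:

Compare 1 vs 2: take 1 from left. Merged: [1]
Compare 7 vs 2: take 2 from right. Merged: [1, 2]
Compare 7 vs 15: take 7 from left. Merged: [1, 2, 7]
Compare 12 vs 15: take 12 from left. Merged: [1, 2, 7, 12]
Compare 13 vs 15: take 13 from left. Merged: [1, 2, 7, 12, 13]
Compare 31 vs 15: take 15 from right. Merged: [1, 2, 7, 12, 13, 15]
Compare 31 vs 19: take 19 from right. Merged: [1, 2, 7, 12, 13, 15, 19]
Compare 31 vs 30: take 30 from right. Merged: [1, 2, 7, 12, 13, 15, 19, 30]
Compare 31 vs 31: take 31 from left. Merged: [1, 2, 7, 12, 13, 15, 19, 30, 31]
Append remaining from right: [31, 40]. Merged: [1, 2, 7, 12, 13, 15, 19, 30, 31, 31, 40]

Final merged array: [1, 2, 7, 12, 13, 15, 19, 30, 31, 31, 40]
Total comparisons: 9

The merged array is [1, 2, 7, 12, 13, 15, 19, 30, 31, 31, 40], requiring 9 comparisons. The merge step runs in O(n) time where n is the total number of elements.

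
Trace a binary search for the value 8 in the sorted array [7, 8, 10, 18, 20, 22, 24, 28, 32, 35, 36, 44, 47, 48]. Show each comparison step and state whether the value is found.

Binary search for 8 in [7, 8, 10, 18, 20, 22, 24, 28, 32, 35, 36, 44, 47, 48]:

lo=0, hi=13, mid=6, arr[mid]=24 -> 24 > 8, search left half
lo=0, hi=5, mid=2, arr[mid]=10 -> 10 > 8, search left half
lo=0, hi=1, mid=0, arr[mid]=7 -> 7 < 8, search right half
lo=1, hi=1, mid=1, arr[mid]=8 -> Found target at index 1!

Binary search finds 8 at index 1 after 4 comparisons. The search repeatedly halves the search space by comparing with the middle element.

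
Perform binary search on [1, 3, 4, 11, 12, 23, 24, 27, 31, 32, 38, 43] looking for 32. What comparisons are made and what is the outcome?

Binary search for 32 in [1, 3, 4, 11, 12, 23, 24, 27, 31, 32, 38, 43]:

lo=0, hi=11, mid=5, arr[mid]=23 -> 23 < 32, search right half
lo=6, hi=11, mid=8, arr[mid]=31 -> 31 < 32, search right half
lo=9, hi=11, mid=10, arr[mid]=38 -> 38 > 32, search left half
lo=9, hi=9, mid=9, arr[mid]=32 -> Found target at index 9!

Binary search finds 32 at index 9 after 4 comparisons. The search repeatedly halves the search space by comparing with the middle element.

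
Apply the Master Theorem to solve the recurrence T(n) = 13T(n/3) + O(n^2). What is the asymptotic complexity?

Master Theorem for T(n) = 13T(n/3) + O(n^2):

a = 13, b = 3, c = 2
log_b(a) = log_3(13) = 2.3347

Case 1: c = 2 < log_3(13) = 2.3347
T(n) = O(n^(log_3 13))

For T(n) = 13T(n/3) + O(n^2): log_3(13) = 2.3347. This is Case 1 of the Master Theorem (c < log_b(a), work dominated by leaves), giving O(n^(log_3 13)).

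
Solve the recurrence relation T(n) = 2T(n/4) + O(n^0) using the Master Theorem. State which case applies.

Master Theorem for T(n) = 2T(n/4) + O(n^0):

a = 2, b = 4, c = 0
log_b(a) = log_4(2) = 0.5000

Case 1: c = 0 < log_4(2) = 0.5000
T(n) = O(n^(log_4 2)) = O(sqrt(n))

For T(n) = 2T(n/4) + O(n^0): log_4(2) = 0.5000. This is Case 1 of the Master Theorem (c < log_b(a), work dominated by leaves), giving O(sqrt(n)).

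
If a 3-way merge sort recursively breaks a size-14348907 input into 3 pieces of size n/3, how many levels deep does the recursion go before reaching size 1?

For divide and conquer with division factor 3:

Problem sizes at each level:
Level 0: 14348907
Level 1: 4782969
Level 2: 1594323
Level 3: 531441
Level 4: 177147
Level 5: 59049
Level 6: 19683
Level 7: 6561
Level 8: 2187
Level 9: 729
Level 10: 243
Level 11: 81
Level 12: 27
Level 13: 9
Level 14: 3
Level 15: 1

The root is level 0 and the size-1 base case is level 15 (the tree spans levels 0 through 15, i.e. 16 levels counting the root), so the depth is the number of divisions: log_3(14348907) = 15

The recursion tree depth is log_3(14348907) = 15. At each level, the problem size is divided by 3, so it takes 15 divisions to reduce to a base case of size 1. The algorithm makes 3 recursive calls at each level.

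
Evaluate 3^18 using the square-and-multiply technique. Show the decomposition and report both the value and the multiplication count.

Computing 3^18 by squaring (build up from 3^1; each line after the first costs one multiplication):

3^1 = 3
3^2 = (3^1)^2 = 3^2 = 9
3^4 = (3^2)^2 = 9^2 = 81
3^8 = (3^4)^2 = 81^2 = 6561
3^9 = 3 * 3^8 = 3 * 6561 = 19683
3^18 = (3^9)^2 = 19683^2 = 387420489

Result: 387420489
Multiplications needed: 5 (5 lines after 3^1)

3^18 = 387420489. Using exponentiation by squaring, this requires 5 multiplications. The key idea: if the exponent is even, square the half-power; if odd, multiply by the base once.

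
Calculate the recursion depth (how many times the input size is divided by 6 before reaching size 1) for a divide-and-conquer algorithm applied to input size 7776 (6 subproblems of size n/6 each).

For divide and conquer with division factor 6:

Problem sizes at each level:
Level 0: 7776
Level 1: 1296
Level 2: 216
Level 3: 36
Level 4: 6
Level 5: 1

The root is level 0 and the size-1 base case is level 5 (the tree spans levels 0 through 5, i.e. 6 levels counting the root), so the depth is the number of divisions: log_6(7776) = 5

The recursion tree depth is log_6(7776) = 5. At each level, the problem size is divided by 6, so it takes 5 divisions to reduce to a base case of size 1. The algorithm makes 6 recursive calls at each level.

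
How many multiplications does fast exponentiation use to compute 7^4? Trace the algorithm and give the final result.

Computing 7^4 by squaring (build up from 7^1; each line after the first costs one multiplication):

7^1 = 7
7^2 = (7^1)^2 = 7^2 = 49
7^4 = (7^2)^2 = 49^2 = 2401

Result: 2401
Multiplications needed: 2 (2 lines after 7^1)

7^4 = 2401. Using exponentiation by squaring, this requires 2 multiplications. The key idea: if the exponent is even, square the half-power; if odd, multiply by the base once.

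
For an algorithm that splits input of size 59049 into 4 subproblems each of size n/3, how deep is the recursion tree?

For divide and conquer with division factor 3:

Problem sizes at each level:
Level 0: 59049
Level 1: 19683
Level 2: 6561
Level 3: 2187
Level 4: 729
Level 5: 243
Level 6: 81
Level 7: 27
Level 8: 9
Level 9: 3
Level 10: 1

The root is level 0 and the size-1 base case is level 10 (the tree spans levels 0 through 10, i.e. 11 levels counting the root), so the depth is the number of divisions: log_3(59049) = 10

The recursion tree depth is log_3(59049) = 10. At each level, the problem size is divided by 3, so it takes 10 divisions to reduce to a base case of size 1. The algorithm makes 4 recursive calls at each level.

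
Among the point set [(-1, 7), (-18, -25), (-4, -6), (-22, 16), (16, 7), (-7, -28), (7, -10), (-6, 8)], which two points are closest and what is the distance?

Computing all pairwise distances among 8 points:

d((-1, 7), (-18, -25)) = 36.2353
d((-1, 7), (-4, -6)) = 13.3417
d((-1, 7), (-22, 16)) = 22.8473
d((-1, 7), (16, 7)) = 17.0
d((-1, 7), (-7, -28)) = 35.5106
d((-1, 7), (7, -10)) = 18.7883
d((-1, 7), (-6, 8)) = 5.099 <-- minimum
d((-18, -25), (-4, -6)) = 23.6008
d((-18, -25), (-22, 16)) = 41.1947
d((-18, -25), (16, 7)) = 46.6905
d((-18, -25), (-7, -28)) = 11.4018
d((-18, -25), (7, -10)) = 29.1548
d((-18, -25), (-6, 8)) = 35.1141
d((-4, -6), (-22, 16)) = 28.4253
d((-4, -6), (16, 7)) = 23.8537
d((-4, -6), (-7, -28)) = 22.2036
d((-4, -6), (7, -10)) = 11.7047
d((-4, -6), (-6, 8)) = 14.1421
d((-22, 16), (16, 7)) = 39.0512
d((-22, 16), (-7, -28)) = 46.4866
d((-22, 16), (7, -10)) = 38.9487
d((-22, 16), (-6, 8)) = 17.8885
d((16, 7), (-7, -28)) = 41.8808
d((16, 7), (7, -10)) = 19.2354
d((16, 7), (-6, 8)) = 22.0227
d((-7, -28), (7, -10)) = 22.8035
d((-7, -28), (-6, 8)) = 36.0139
d((7, -10), (-6, 8)) = 22.2036

Closest pair: (-1, 7) and (-6, 8) with distance 5.099

The closest pair is (-1, 7) and (-6, 8) with Euclidean distance 5.099. For 8 points, brute-force pairwise comparison is shown above. For large n, the divide-and-conquer algorithm (sort by x, recurse on halves, check the dividing strip) achieves O(n log n).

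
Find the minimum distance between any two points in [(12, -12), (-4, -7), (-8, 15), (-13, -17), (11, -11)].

Computing all pairwise distances among 5 points:

d((12, -12), (-4, -7)) = 16.7631
d((12, -12), (-8, 15)) = 33.6006
d((12, -12), (-13, -17)) = 25.4951
d((12, -12), (11, -11)) = 1.4142 <-- minimum
d((-4, -7), (-8, 15)) = 22.3607
d((-4, -7), (-13, -17)) = 13.4536
d((-4, -7), (11, -11)) = 15.5242
d((-8, 15), (-13, -17)) = 32.3883
d((-8, 15), (11, -11)) = 32.2025
d((-13, -17), (11, -11)) = 24.7386

Closest pair: (12, -12) and (11, -11) with distance 1.4142

The closest pair is (12, -12) and (11, -11) with Euclidean distance 1.4142. For 5 points, brute-force pairwise comparison is shown above. For large n, the divide-and-conquer algorithm (sort by x, recurse on halves, check the dividing strip) achieves O(n log n).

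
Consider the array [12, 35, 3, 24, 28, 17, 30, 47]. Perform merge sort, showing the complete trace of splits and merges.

Merge sort trace:

Split: [12, 35, 3, 24, 28, 17, 30, 47] -> [12, 35, 3, 24] and [28, 17, 30, 47]
  Split: [12, 35, 3, 24] -> [12, 35] and [3, 24]
    Split: [12, 35] -> [12] and [35]
    Merge: [12] + [35] -> [12, 35]
    Split: [3, 24] -> [3] and [24]
    Merge: [3] + [24] -> [3, 24]
  Merge: [12, 35] + [3, 24] -> [3, 12, 24, 35]
  Split: [28, 17, 30, 47] -> [28, 17] and [30, 47]
    Split: [28, 17] -> [28] and [17]
    Merge: [28] + [17] -> [17, 28]
    Split: [30, 47] -> [30] and [47]
    Merge: [30] + [47] -> [30, 47]
  Merge: [17, 28] + [30, 47] -> [17, 28, 30, 47]
Merge: [3, 12, 24, 35] + [17, 28, 30, 47] -> [3, 12, 17, 24, 28, 30, 35, 47]

Final sorted array: [3, 12, 17, 24, 28, 30, 35, 47]

The merge sort proceeds by recursively splitting the array and merging sorted halves.
After all merges, the sorted array is [3, 12, 17, 24, 28, 30, 35, 47].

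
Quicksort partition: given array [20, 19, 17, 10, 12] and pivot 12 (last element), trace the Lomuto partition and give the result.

Lomuto partition with pivot = 12:

Initial array: [20, 19, 17, 10, 12]

arr[0]=20 > 12: no swap
arr[1]=19 > 12: no swap
arr[2]=17 > 12: no swap
arr[3]=10 <= 12: swap with position 0, array becomes [10, 19, 17, 20, 12]

Place pivot at position 1: [10, 12, 17, 20, 19]
Pivot position: 1

After partitioning with pivot 12, the array becomes [10, 12, 17, 20, 19]. The pivot is placed at index 1. All elements to the left of the pivot are <= 12, and all elements to the right are > 12.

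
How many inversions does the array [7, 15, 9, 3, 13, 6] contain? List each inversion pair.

Finding inversions in [7, 15, 9, 3, 13, 6]:

(0, 3): arr[0]=7 > arr[3]=3
(0, 5): arr[0]=7 > arr[5]=6
(1, 2): arr[1]=15 > arr[2]=9
(1, 3): arr[1]=15 > arr[3]=3
(1, 4): arr[1]=15 > arr[4]=13
(1, 5): arr[1]=15 > arr[5]=6
(2, 3): arr[2]=9 > arr[3]=3
(2, 5): arr[2]=9 > arr[5]=6
(4, 5): arr[4]=13 > arr[5]=6

Total inversions: 9

The array has 9 inversion(s): (0,3), (0,5), (1,2), (1,3), (1,4), (1,5), (2,3), (2,5), (4,5). Each pair (i,j) satisfies i < j and arr[i] > arr[j].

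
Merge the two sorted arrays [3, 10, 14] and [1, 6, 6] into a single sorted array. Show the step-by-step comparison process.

Merging process:

Compare 3 vs 1: take 1 from right. Merged: [1]
Compare 3 vs 6: take 3 from left. Merged: [1, 3]
Compare 10 vs 6: take 6 from right. Merged: [1, 3, 6]
Compare 10 vs 6: take 6 from right. Merged: [1, 3, 6, 6]
Append remaining from left: [10, 14]. Merged: [1, 3, 6, 6, 10, 14]

Final merged array: [1, 3, 6, 6, 10, 14]
Total comparisons: 4

The merged array is [1, 3, 6, 6, 10, 14], requiring 4 comparisons. The merge step runs in O(n) time where n is the total number of elements.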